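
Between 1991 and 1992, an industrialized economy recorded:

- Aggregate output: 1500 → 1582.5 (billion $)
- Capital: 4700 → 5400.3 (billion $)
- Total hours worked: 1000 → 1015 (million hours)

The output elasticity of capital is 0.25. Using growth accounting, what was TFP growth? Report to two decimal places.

TFP growth was 0.65%.

Aggregate output growth = (1582.5 − 1500) / 1500 = 5.5%.
Capital growth = (5400.3 − 4700) / 4700 = 14.9%.
Total hours worked growth = (1015 − 1000) / 1000 = 1.5%.
Labor's share = 1 − 0.25 = 0.75.
Capital: 0.25 × 14.9 = 3.725 pp.
Total hours worked: 0.75 × 1.5 = 1.125 pp.
TFP growth = 5.5 − 4.85 = 0.65%.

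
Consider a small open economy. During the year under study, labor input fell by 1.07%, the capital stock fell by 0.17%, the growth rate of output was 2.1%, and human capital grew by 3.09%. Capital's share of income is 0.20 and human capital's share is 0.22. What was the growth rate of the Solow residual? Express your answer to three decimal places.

2.075%

Labor's share = 1 − 0.2 − 0.22 = 0.58.
The capital stock: 0.2 × (-0.17) = -0.034 pp.
Human capital: 0.22 × 3.09 = 0.6798 pp.
Labor input: 0.58 × (-1.07) = -0.6206 pp.
TFP growth = 2.1 − 0.0252 = 2.0748%.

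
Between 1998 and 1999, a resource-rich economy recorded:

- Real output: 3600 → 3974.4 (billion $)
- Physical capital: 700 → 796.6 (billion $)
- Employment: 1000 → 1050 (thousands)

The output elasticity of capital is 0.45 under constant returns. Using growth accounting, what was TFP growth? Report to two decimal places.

Real output growth = (3974.4 − 3600) / 3600 = 10.4%.
Physical capital growth = (796.6 − 700) / 700 = 13.8%.
Employment growth = (1050 − 1000) / 1000 = 5%.
Labor's share = 1 − 0.45 = 0.55.
Physical capital: 0.45 × 13.8 = 6.21 pp.
Employment: 0.55 × 5 = 2.75 pp.
TFP growth = 10.4 − 8.96 = 1.44%.

1.44%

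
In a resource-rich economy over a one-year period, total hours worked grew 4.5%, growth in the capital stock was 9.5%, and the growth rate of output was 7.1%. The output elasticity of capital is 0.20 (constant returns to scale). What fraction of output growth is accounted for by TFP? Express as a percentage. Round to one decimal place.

Labor's share = 1 − 0.2 = 0.8.
The capital stock: 0.2 × 9.5 = 1.9 pp.
Total hours worked: 0.8 × 4.5 = 3.6 pp.
TFP growth = 7.1 − 5.5 = 1.6%.
TFP share of growth = 1.6 / 7.1 × 100 = 22.535%.

22.5%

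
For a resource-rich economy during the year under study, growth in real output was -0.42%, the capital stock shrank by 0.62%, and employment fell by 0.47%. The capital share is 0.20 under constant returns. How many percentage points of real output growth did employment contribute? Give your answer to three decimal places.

-0.376 pp

Labor's share = 1 − 0.2 = 0.8.
Contribution = share × growth = 0.8 × (-0.47) = -0.376 pp.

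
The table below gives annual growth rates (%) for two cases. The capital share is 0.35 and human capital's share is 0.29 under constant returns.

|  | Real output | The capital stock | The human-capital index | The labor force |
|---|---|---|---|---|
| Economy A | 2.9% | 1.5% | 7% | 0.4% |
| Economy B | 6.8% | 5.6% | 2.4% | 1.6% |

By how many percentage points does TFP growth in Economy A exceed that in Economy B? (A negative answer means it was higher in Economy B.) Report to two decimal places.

-3.37 percentage points

Labor's share = 1 − 0.35 − 0.29 = 0.36.
Economy A: TFP = 2.9 − 0.525 − 2.03 − 0.144 = 0.201%.
Economy B: TFP = 6.8 − 1.96 − 0.696 − 0.576 = 3.568%.
Difference = 0.201 − (3.568) = -3.367 pp.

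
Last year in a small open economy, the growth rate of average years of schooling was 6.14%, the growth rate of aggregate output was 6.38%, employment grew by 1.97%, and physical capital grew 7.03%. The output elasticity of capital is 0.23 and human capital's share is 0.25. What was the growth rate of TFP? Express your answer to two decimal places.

Labor's share = 1 − 0.23 − 0.25 = 0.52.
Physical capital: 0.23 × 7.03 = 1.6169 pp.
Average years of schooling: 0.25 × 6.14 = 1.535 pp.
Employment: 0.52 × 1.97 = 1.0244 pp.
TFP growth = 6.38 − 4.1763 = 2.2037%.

2.20%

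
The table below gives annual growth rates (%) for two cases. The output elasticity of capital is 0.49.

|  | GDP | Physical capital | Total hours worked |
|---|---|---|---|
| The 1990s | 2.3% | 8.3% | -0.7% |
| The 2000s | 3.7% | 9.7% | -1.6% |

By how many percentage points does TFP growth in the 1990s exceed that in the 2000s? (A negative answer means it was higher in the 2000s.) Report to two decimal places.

-1.17 percentage points

Labor's share = 1 − 0.49 = 0.51.
The 1990s: TFP = 2.3 − 4.067 + 0.357 = -1.41%.
The 2000s: TFP = 3.7 − 4.753 + 0.816 = -0.237%.
Difference = -1.41 − (-0.237) = -1.173 pp.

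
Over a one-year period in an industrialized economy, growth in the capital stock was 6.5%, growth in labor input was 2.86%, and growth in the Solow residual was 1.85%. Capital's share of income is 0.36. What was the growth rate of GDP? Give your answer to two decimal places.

Labor's share = 1 − 0.36 = 0.64.
The capital stock: 0.36 × 6.5 = 2.34 pp.
Labor input: 0.64 × 2.86 = 1.8304 pp.
Output growth = 1.85 + 4.1704 = 6.0204%.

GDP grew 6.02%.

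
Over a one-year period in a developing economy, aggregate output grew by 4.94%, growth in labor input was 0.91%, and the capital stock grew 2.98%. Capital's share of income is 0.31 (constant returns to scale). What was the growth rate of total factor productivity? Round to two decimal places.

Labor's share = 1 − 0.31 = 0.69.
The capital stock: 0.31 × 2.98 = 0.9238 pp.
Labor input: 0.69 × 0.91 = 0.6279 pp.
TFP growth = 4.94 − 1.5517 = 3.3883%.

Total factor productivity grew 3.39%.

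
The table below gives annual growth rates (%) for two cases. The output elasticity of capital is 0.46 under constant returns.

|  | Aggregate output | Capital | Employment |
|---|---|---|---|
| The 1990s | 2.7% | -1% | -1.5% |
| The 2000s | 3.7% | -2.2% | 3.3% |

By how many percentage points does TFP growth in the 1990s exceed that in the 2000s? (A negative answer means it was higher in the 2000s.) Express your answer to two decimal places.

1.04 percentage points

Labor's share = 1 − 0.46 = 0.54.
The 1990s: TFP = 2.7 + 0.46 + 0.81 = 3.97%.
The 2000s: TFP = 3.7 + 1.012 − 1.782 = 2.93%.
Difference = 3.97 − (2.93) = 1.04 pp.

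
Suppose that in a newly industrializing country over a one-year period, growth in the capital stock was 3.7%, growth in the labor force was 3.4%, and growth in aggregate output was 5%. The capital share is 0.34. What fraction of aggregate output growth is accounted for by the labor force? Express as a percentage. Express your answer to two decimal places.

44.88%

Labor's share = 1 − 0.34 = 0.66.
The labor force contributed 0.66 × 3.4 = 2.244 pp.
Share of growth = 2.244 / 5 × 100 = 44.88%.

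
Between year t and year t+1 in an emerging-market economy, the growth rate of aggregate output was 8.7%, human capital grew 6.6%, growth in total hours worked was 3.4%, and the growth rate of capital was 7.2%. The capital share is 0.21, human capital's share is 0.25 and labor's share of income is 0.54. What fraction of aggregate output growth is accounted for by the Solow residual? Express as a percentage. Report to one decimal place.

The Solow residual accounted for 42.6% of growth.

Labor's share = 1 − 0.21 − 0.25 = 0.54.
Capital: 0.21 × 7.2 = 1.512 pp.
Human capital: 0.25 × 6.6 = 1.65 pp.
Total hours worked: 0.54 × 3.4 = 1.836 pp.
TFP growth = 8.7 − 4.998 = 3.702%.
TFP share of growth = 3.702 / 8.7 × 100 = 42.552%.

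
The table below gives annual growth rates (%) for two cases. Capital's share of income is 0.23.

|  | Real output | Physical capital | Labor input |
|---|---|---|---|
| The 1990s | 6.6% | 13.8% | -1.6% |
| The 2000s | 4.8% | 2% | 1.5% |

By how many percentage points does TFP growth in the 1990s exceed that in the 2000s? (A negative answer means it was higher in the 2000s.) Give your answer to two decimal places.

1.47 percentage points

Labor's share = 1 − 0.23 = 0.77.
The 1990s: TFP = 6.6 − 3.174 + 1.232 = 4.658%.
The 2000s: TFP = 4.8 − 0.46 − 1.155 = 3.185%.
Difference = 4.658 − (3.185) = 1.473 pp.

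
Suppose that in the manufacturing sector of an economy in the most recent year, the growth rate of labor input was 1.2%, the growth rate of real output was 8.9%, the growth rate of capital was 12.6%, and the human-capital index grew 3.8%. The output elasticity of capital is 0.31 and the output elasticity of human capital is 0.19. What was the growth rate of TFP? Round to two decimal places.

Labor's share = 1 − 0.31 − 0.19 = 0.5.
Capital: 0.31 × 12.6 = 3.906 pp.
The human-capital index: 0.19 × 3.8 = 0.722 pp.
Labor input: 0.5 × 1.2 = 0.6 pp.
TFP growth = 8.9 − 5.228 = 3.672%.

3.67%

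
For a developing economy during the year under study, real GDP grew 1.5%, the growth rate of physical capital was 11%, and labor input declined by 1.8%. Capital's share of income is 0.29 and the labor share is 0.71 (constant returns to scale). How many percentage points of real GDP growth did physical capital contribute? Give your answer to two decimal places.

3.19 percentage points

Contribution = share × growth = 0.29 × 11 = 3.19 pp.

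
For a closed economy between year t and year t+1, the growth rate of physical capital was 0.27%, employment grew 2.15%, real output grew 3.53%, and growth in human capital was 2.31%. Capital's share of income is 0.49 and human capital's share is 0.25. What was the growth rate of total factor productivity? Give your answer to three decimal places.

Labor's share = 1 − 0.49 − 0.25 = 0.26.
Physical capital: 0.49 × 0.27 = 0.1323 pp.
Human capital: 0.25 × 2.31 = 0.5775 pp.
Employment: 0.26 × 2.15 = 0.559 pp.
TFP growth = 3.53 − 1.2688 = 2.2612%.

2.261%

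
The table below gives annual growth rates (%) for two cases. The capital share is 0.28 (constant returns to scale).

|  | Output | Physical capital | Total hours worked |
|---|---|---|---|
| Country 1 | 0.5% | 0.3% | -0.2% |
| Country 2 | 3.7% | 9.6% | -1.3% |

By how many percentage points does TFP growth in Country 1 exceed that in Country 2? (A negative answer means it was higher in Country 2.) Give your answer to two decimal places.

Labor's share = 1 − 0.28 = 0.72.
Country 1: TFP = 0.5 − 0.084 + 0.144 = 0.56%.
Country 2: TFP = 3.7 − 2.688 + 0.936 = 1.948%.
Difference = 0.56 − (1.948) = -1.388 pp.

-1.39 percentage points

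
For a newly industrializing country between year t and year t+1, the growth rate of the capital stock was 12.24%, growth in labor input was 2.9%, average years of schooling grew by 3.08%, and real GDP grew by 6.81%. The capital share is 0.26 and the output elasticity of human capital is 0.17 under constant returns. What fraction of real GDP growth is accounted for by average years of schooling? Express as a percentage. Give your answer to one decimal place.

Average years of schooling contributed 0.17 × 3.08 = 0.5236 pp.
Share of growth = 0.5236 / 6.81 × 100 = 7.689%.

7.7%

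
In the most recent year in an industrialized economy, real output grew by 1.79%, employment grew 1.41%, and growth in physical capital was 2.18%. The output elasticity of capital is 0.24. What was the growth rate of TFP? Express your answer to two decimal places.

TFP growth was 0.20%.

Labor's share = 1 − 0.24 = 0.76.
Physical capital: 0.24 × 2.18 = 0.5232 pp.
Employment: 0.76 × 1.41 = 1.0716 pp.
TFP growth = 1.79 − 1.5948 = 0.1952%.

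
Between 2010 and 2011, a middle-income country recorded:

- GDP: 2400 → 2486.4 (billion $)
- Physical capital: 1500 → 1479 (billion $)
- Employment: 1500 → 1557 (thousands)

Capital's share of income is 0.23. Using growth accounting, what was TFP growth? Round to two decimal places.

GDP growth = (2486.4 − 2400) / 2400 = 3.6%.
Physical capital growth = (1479 − 1500) / 1500 = -1.4%.
Employment growth = (1557 − 1500) / 1500 = 3.8%.
Labor's share = 1 − 0.23 = 0.77.
Physical capital: 0.23 × (-1.4) = -0.322 pp.
Employment: 0.77 × 3.8 = 2.926 pp.
TFP growth = 3.6 − 2.604 = 0.996%.

1.00%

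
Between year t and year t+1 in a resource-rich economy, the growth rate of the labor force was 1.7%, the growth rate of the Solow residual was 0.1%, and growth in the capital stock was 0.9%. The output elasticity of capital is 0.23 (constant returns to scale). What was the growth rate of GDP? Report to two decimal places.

1.62%

Labor's share = 1 − 0.23 = 0.77.
The capital stock: 0.23 × 0.9 = 0.207 pp.
The labor force: 0.77 × 1.7 = 1.309 pp.
Output growth = 0.1 + 1.516 = 1.616%.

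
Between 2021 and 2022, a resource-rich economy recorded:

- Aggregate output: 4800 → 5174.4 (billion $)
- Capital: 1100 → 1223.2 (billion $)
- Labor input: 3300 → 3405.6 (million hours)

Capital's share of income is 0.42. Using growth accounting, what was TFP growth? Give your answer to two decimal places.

Aggregate output growth = (5174.4 − 4800) / 4800 = 7.8%.
Capital growth = (1223.2 − 1100) / 1100 = 11.2%.
Labor input growth = (3405.6 − 3300) / 3300 = 3.2%.
Labor's share = 1 − 0.42 = 0.58.
Capital: 0.42 × 11.2 = 4.704 pp.
Labor input: 0.58 × 3.2 = 1.856 pp.
TFP growth = 7.8 − 6.56 = 1.24%.

1.24%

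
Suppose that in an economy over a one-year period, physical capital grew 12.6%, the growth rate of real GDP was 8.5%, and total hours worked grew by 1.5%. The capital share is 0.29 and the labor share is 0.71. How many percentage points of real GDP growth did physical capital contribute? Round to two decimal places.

Contribution = share × growth = 0.29 × 12.6 = 3.654 pp.

3.65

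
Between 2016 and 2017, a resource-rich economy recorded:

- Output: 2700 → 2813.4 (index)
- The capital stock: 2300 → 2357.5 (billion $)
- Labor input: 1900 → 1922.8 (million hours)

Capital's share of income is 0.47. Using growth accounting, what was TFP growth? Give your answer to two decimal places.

2.39%

Output growth = (2813.4 − 2700) / 2700 = 4.2%.
The capital stock growth = (2357.5 − 2300) / 2300 = 2.5%.
Labor input growth = (1922.8 − 1900) / 1900 = 1.2%.
Labor's share = 1 − 0.47 = 0.53.
The capital stock: 0.47 × 2.5 = 1.175 pp.
Labor input: 0.53 × 1.2 = 0.636 pp.
TFP growth = 4.2 − 1.811 = 2.389%.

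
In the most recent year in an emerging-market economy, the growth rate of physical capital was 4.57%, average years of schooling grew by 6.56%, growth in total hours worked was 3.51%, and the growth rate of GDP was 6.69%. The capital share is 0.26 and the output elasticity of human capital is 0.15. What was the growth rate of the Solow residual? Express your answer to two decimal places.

The Solow residual growth was 2.45%.

Labor's share = 1 − 0.26 − 0.15 = 0.59.
Physical capital: 0.26 × 4.57 = 1.1882 pp.
Average years of schooling: 0.15 × 6.56 = 0.984 pp.
Total hours worked: 0.59 × 3.51 = 2.0709 pp.
TFP growth = 6.69 − 4.2431 = 2.4469%.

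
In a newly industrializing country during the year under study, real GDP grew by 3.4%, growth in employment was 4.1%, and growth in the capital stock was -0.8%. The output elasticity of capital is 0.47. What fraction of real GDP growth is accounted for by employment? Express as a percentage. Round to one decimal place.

63.9%

Labor's share = 1 − 0.47 = 0.53.
Employment contributed 0.53 × 4.1 = 2.173 pp.
Share of growth = 2.173 / 3.4 × 100 = 63.912%.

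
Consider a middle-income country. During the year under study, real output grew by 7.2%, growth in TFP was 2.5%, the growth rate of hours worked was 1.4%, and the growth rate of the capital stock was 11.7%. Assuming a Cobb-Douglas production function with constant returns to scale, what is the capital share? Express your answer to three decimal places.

gY = gA + α·gK + (1−α)·gL, so gY − gA − gL = α(gK − gL).
7.2 − 2.5 − 1.4 = α × (11.7 − 1.4).
3.3 = 10.3 α, so α = 0.32039.

α = 0.320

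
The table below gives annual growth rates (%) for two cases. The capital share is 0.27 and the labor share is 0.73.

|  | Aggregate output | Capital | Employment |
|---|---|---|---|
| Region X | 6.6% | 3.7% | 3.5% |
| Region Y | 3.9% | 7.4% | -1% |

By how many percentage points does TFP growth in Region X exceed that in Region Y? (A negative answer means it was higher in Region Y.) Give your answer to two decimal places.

Labor's share = 1 − 0.27 = 0.73.
Region X: TFP = 6.6 − 0.999 − 2.555 = 3.046%.
Region Y: TFP = 3.9 − 1.998 + 0.73 = 2.632%.
Difference = 3.046 − (2.632) = 0.414 pp.

0.41 percentage points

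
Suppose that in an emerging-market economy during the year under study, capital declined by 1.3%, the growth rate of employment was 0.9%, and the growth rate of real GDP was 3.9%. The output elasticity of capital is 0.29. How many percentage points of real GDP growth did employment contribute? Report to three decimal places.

Labor's share = 1 − 0.29 = 0.71.
Contribution = share × growth = 0.71 × 0.9 = 0.639 pp.

0.639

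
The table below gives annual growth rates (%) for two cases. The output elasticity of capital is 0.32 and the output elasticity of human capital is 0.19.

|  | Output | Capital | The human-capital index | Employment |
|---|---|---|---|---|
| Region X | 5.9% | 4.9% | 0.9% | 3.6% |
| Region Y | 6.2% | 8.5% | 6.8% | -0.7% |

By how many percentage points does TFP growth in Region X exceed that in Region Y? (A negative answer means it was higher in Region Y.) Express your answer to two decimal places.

Labor's share = 1 − 0.32 − 0.19 = 0.49.
Region X: TFP = 5.9 − 1.568 − 0.171 − 1.764 = 2.397%.
Region Y: TFP = 6.2 − 2.72 − 1.292 + 0.343 = 2.531%.
Difference = 2.397 − (2.531) = -0.134 pp.

-0.13 percentage points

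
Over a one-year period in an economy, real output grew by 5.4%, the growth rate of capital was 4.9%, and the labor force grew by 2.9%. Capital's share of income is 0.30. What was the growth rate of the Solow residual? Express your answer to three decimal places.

The Solow residual growth was 1.900%.

Labor's share = 1 − 0.3 = 0.7.
Capital: 0.3 × 4.9 = 1.47 pp.
The labor force: 0.7 × 2.9 = 2.03 pp.
TFP growth = 5.4 − 3.5 = 1.9%.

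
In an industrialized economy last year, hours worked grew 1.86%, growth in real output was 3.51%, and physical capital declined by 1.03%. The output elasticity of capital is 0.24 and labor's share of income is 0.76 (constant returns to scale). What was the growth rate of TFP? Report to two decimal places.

Labor's share = 1 − 0.24 = 0.76.
Physical capital: 0.24 × (-1.03) = -0.2472 pp.
Hours worked: 0.76 × 1.86 = 1.4136 pp.
TFP growth = 3.51 − 1.1664 = 2.3436%.

2.34%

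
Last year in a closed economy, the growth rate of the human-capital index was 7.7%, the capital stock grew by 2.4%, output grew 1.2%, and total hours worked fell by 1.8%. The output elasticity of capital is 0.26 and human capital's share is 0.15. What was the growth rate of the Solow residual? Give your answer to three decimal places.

Labor's share = 1 − 0.26 − 0.15 = 0.59.
The capital stock: 0.26 × 2.4 = 0.624 pp.
The human-capital index: 0.15 × 7.7 = 1.155 pp.
Total hours worked: 0.59 × (-1.8) = -1.062 pp.
TFP growth = 1.2 − 0.717 = 0.483%.

The Solow residual grew 0.483%.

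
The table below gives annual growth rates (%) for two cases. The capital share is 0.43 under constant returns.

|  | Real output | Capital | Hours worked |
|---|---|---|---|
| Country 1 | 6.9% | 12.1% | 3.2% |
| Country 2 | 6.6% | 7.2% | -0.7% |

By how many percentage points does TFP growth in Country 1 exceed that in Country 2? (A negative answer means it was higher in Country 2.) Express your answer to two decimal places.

-4.03 percentage points

Labor's share = 1 − 0.43 = 0.57.
Country 1: TFP = 6.9 − 5.203 − 1.824 = -0.127%.
Country 2: TFP = 6.6 − 3.096 + 0.399 = 3.903%.
Difference = -0.127 − (3.903) = -4.03 pp.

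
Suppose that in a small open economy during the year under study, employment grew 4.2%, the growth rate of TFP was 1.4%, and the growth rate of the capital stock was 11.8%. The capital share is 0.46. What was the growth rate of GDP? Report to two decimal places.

Labor's share = 1 − 0.46 = 0.54.
The capital stock: 0.46 × 11.8 = 5.428 pp.
Employment: 0.54 × 4.2 = 2.268 pp.
Output growth = 1.4 + 7.696 = 9.096%.

9.10%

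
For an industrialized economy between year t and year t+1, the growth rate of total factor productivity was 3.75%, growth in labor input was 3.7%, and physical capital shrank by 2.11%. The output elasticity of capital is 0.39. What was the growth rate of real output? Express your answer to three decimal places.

Labor's share = 1 − 0.39 = 0.61.
Physical capital: 0.39 × (-2.11) = -0.8229 pp.
Labor input: 0.61 × 3.7 = 2.257 pp.
Output growth = 3.75 + 1.4341 = 5.1841%.

5.184%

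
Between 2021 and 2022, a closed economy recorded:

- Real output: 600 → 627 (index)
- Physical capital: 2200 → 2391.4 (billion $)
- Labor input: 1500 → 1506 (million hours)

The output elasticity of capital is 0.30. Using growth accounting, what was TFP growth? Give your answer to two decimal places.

1.61%

Real output growth = (627 − 600) / 600 = 4.5%.
Physical capital growth = (2391.4 − 2200) / 2200 = 8.7%.
Labor input growth = (1506 − 1500) / 1500 = 0.4%.
Labor's share = 1 − 0.3 = 0.7.
Physical capital: 0.3 × 8.7 = 2.61 pp.
Labor input: 0.7 × 0.4 = 0.28 pp.
TFP growth = 4.5 − 2.89 = 1.61%.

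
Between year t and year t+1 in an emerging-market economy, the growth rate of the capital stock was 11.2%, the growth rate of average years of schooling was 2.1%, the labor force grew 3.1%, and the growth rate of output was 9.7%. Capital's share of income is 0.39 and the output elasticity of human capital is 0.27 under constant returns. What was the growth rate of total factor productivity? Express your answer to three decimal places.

Total factor productivity grew 3.711%.

Labor's share = 1 − 0.39 − 0.27 = 0.34.
The capital stock: 0.39 × 11.2 = 4.368 pp.
Average years of schooling: 0.27 × 2.1 = 0.567 pp.
The labor force: 0.34 × 3.1 = 1.054 pp.
TFP growth = 9.7 − 5.989 = 3.711%.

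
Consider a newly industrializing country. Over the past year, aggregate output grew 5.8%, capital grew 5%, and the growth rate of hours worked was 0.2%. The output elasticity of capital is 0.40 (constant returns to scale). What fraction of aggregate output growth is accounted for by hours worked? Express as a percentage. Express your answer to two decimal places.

Labor's share = 1 − 0.4 = 0.6.
Hours worked contributed 0.6 × 0.2 = 0.12 pp.
Share of growth = 0.12 / 5.8 × 100 = 2.069%.

2.07%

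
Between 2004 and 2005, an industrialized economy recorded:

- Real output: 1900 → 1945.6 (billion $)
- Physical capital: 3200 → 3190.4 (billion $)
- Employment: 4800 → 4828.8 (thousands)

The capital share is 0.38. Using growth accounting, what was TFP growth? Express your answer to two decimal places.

Real output growth = (1945.6 − 1900) / 1900 = 2.4%.
Physical capital growth = (3190.4 − 3200) / 3200 = -0.3%.
Employment growth = (4828.8 − 4800) / 4800 = 0.6%.
Labor's share = 1 − 0.38 = 0.62.
Physical capital: 0.38 × (-0.3) = -0.114 pp.
Employment: 0.62 × 0.6 = 0.372 pp.
TFP growth = 2.4 − 0.258 = 2.142%.

TFP growth was 2.14%.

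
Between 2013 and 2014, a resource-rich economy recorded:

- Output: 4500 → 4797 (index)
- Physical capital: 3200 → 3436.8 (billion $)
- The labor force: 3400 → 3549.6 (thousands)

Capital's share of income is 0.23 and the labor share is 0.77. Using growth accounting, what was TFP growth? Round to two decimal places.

TFP growth was 1.51%.

Output growth = (4797 − 4500) / 4500 = 6.6%.
Physical capital growth = (3436.8 − 3200) / 3200 = 7.4%.
The labor force growth = (3549.6 − 3400) / 3400 = 4.4%.
Labor's share = 1 − 0.23 = 0.77.
Physical capital: 0.23 × 7.4 = 1.702 pp.
The labor force: 0.77 × 4.4 = 3.388 pp.
TFP growth = 6.6 − 5.09 = 1.51%.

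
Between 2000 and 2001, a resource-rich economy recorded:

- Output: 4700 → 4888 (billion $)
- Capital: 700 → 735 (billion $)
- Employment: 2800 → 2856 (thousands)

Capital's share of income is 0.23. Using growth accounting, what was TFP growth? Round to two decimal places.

TFP grew 1.31%.

Output growth = (4888 − 4700) / 4700 = 4%.
Capital growth = (735 − 700) / 700 = 5%.
Employment growth = (2856 − 2800) / 2800 = 2%.
Labor's share = 1 − 0.23 = 0.77.
Capital: 0.23 × 5 = 1.15 pp.
Employment: 0.77 × 2 = 1.54 pp.
TFP growth = 4 − 2.69 = 1.31%.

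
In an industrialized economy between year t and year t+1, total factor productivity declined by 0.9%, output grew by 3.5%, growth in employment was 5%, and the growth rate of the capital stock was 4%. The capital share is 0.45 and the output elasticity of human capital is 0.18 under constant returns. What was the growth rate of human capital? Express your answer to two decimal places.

Labor's share = 1 − 0.45 − 0.18 = 0.37.
gY = gA + 0.45×4 + 0.37×5 + 0.18×g.
0.18×g = 3.5 + 0.9 − 3.65 = 0.75.
g = 0.75 / 0.18 = 4.1667%.

Human capital grew 4.17%.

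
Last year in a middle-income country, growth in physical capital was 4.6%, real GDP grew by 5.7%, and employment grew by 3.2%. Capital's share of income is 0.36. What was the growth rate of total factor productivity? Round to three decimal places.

Labor's share = 1 − 0.36 = 0.64.
Physical capital: 0.36 × 4.6 = 1.656 pp.
Employment: 0.64 × 3.2 = 2.048 pp.
TFP growth = 5.7 − 3.704 = 1.996%.

1.996%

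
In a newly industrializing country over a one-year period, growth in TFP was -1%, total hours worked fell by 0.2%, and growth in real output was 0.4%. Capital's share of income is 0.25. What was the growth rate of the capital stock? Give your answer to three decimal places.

Labor's share = 1 − 0.25 = 0.75.
gY = gA + 0.75×(-0.2) + 0.25×g.
0.25×g = 0.4 + 1 + 0.15 = 1.55.
g = 1.55 / 0.25 = 6.2%.

The capital stock growth was 6.200%.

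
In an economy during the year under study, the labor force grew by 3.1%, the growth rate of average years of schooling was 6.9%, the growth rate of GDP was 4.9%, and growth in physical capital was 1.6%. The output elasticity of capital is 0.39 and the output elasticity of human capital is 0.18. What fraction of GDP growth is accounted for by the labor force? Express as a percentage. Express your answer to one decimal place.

The labor force accounted for 27.2% of growth.

Labor's share = 1 − 0.39 − 0.18 = 0.43.
The labor force contributed 0.43 × 3.1 = 1.333 pp.
Share of growth = 1.333 / 4.9 × 100 = 27.204%.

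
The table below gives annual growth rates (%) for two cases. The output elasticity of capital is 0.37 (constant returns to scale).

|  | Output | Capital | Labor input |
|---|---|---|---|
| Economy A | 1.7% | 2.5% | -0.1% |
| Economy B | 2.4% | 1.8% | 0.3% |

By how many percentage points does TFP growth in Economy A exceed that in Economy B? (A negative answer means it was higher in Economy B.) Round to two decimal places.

-0.71 percentage points

Labor's share = 1 − 0.37 = 0.63.
Economy A: TFP = 1.7 − 0.925 + 0.063 = 0.838%.
Economy B: TFP = 2.4 − 0.666 − 0.189 = 1.545%.
Difference = 0.838 − (1.545) = -0.707 pp.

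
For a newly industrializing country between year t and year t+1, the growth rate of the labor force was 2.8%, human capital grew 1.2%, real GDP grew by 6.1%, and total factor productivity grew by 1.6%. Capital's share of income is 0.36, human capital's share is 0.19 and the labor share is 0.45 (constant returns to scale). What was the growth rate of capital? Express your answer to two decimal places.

Labor's share = 1 − 0.36 − 0.19 = 0.45.
gY = gA + 0.19×1.2 + 0.45×2.8 + 0.36×g.
0.36×g = 6.1 − 1.6 − 1.488 = 3.012.
g = 3.012 / 0.36 = 8.3667%.

Capital growth was 8.37%.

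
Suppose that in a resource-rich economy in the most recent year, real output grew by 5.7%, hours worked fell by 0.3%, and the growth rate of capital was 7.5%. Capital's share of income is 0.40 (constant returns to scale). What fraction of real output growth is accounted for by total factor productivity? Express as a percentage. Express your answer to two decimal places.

Total factor productivity accounted for 50.53% of growth.

Labor's share = 1 − 0.4 = 0.6.
Capital: 0.4 × 7.5 = 3 pp.
Hours worked: 0.6 × (-0.3) = -0.18 pp.
TFP growth = 5.7 − 2.82 = 2.88%.
TFP share of growth = 2.88 / 5.7 × 100 = 50.5263%.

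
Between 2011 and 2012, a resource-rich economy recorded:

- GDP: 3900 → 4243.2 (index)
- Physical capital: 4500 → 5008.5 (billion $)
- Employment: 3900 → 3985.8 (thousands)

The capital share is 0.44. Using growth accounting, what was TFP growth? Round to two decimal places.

2.60%

GDP growth = (4243.2 − 3900) / 3900 = 8.8%.
Physical capital growth = (5008.5 − 4500) / 4500 = 11.3%.
Employment growth = (3985.8 − 3900) / 3900 = 2.2%.
Labor's share = 1 − 0.44 = 0.56.
Physical capital: 0.44 × 11.3 = 4.972 pp.
Employment: 0.56 × 2.2 = 1.232 pp.
TFP growth = 8.8 − 6.204 = 2.596%.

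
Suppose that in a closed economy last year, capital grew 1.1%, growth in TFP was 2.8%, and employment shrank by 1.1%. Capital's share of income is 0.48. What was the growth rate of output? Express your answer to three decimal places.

Labor's share = 1 − 0.48 = 0.52.
Capital: 0.48 × 1.1 = 0.528 pp.
Employment: 0.52 × (-1.1) = -0.572 pp.
Output growth = 2.8 + (-0.044) = 2.756%.

2.756%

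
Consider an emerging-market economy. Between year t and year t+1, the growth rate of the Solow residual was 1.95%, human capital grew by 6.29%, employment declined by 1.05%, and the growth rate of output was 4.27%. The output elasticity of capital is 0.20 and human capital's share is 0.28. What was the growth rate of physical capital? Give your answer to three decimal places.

5.524%

Labor's share = 1 − 0.2 − 0.28 = 0.52.
gY = gA + 0.28×6.29 + 0.52×(-1.05) + 0.2×g.
0.2×g = 4.27 − 1.95 − 1.2152 = 1.1048.
g = 1.1048 / 0.2 = 5.524%.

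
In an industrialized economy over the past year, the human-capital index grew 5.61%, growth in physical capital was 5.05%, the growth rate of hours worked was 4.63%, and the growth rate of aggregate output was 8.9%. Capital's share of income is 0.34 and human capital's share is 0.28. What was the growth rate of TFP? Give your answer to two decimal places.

3.85%

Labor's share = 1 − 0.34 − 0.28 = 0.38.
Physical capital: 0.34 × 5.05 = 1.717 pp.
The human-capital index: 0.28 × 5.61 = 1.5708 pp.
Hours worked: 0.38 × 4.63 = 1.7594 pp.
TFP growth = 8.9 − 5.0472 = 3.8528%.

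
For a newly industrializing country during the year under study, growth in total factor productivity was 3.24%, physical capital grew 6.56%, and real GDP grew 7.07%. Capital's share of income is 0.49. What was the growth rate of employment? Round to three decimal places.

1.207%

Labor's share = 1 − 0.49 = 0.51.
gY = gA + 0.49×6.56 + 0.51×g.
0.51×g = 7.07 − 3.24 − 3.2144 = 0.6156.
g = 0.6156 / 0.51 = 1.20706%.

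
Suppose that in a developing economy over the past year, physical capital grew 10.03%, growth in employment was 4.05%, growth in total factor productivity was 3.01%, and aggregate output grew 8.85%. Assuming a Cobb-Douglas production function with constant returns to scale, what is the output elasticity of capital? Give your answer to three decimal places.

0.299

gY = gA + α·gK + (1−α)·gL, so gY − gA − gL = α(gK − gL).
8.85 − 3.01 − 4.05 = α × (10.03 − 4.05).
1.79 = 5.98 α, so α = 0.29933.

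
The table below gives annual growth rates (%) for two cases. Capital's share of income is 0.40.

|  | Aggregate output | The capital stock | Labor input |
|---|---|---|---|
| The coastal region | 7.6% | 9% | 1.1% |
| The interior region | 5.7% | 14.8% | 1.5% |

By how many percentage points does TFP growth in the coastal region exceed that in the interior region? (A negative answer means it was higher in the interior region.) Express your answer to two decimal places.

Labor's share = 1 − 0.4 = 0.6.
The coastal region: TFP = 7.6 − 3.6 − 0.66 = 3.34%.
The interior region: TFP = 5.7 − 5.92 − 0.9 = -1.12%.
Difference = 3.34 − (-1.12) = 4.46 pp.

4.46 percentage points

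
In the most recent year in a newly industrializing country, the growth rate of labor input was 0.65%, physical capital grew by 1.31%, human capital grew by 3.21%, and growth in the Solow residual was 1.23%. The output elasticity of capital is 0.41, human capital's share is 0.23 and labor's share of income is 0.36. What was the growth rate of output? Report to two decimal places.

Labor's share = 1 − 0.41 − 0.23 = 0.36.
Physical capital: 0.41 × 1.31 = 0.5371 pp.
Human capital: 0.23 × 3.21 = 0.7383 pp.
Labor input: 0.36 × 0.65 = 0.234 pp.
Output growth = 1.23 + 1.5094 = 2.7394%.

Output grew 2.74%.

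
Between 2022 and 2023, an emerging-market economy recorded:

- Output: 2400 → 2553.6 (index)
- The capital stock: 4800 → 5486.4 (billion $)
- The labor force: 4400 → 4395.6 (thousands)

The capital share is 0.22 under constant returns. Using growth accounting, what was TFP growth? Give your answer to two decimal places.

3.33%

Output growth = (2553.6 − 2400) / 2400 = 6.4%.
The capital stock growth = (5486.4 − 4800) / 4800 = 14.3%.
The labor force growth = (4395.6 − 4400) / 4400 = -0.1%.
Labor's share = 1 − 0.22 = 0.78.
The capital stock: 0.22 × 14.3 = 3.146 pp.
The labor force: 0.78 × (-0.1) = -0.078 pp.
TFP growth = 6.4 − 3.068 = 3.332%.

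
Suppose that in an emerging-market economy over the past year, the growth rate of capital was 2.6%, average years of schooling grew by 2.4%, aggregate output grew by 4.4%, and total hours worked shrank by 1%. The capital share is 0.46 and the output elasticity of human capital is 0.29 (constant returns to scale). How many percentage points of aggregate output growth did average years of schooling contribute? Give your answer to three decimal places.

Contribution = share × growth = 0.29 × 2.4 = 0.696 pp.

0.696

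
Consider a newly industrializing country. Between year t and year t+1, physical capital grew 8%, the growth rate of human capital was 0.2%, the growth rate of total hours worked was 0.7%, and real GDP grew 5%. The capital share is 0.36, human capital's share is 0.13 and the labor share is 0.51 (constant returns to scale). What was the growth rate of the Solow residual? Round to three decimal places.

1.737%

Labor's share = 1 − 0.36 − 0.13 = 0.51.
Physical capital: 0.36 × 8 = 2.88 pp.
Human capital: 0.13 × 0.2 = 0.026 pp.
Total hours worked: 0.51 × 0.7 = 0.357 pp.
TFP growth = 5 − 3.263 = 1.737%.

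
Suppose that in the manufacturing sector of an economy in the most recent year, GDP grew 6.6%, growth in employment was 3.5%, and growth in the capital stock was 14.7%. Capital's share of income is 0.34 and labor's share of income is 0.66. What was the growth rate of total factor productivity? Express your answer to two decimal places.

Labor's share = 1 − 0.34 = 0.66.
The capital stock: 0.34 × 14.7 = 4.998 pp.
Employment: 0.66 × 3.5 = 2.31 pp.
TFP growth = 6.6 − 7.308 = -0.708%.

-0.71%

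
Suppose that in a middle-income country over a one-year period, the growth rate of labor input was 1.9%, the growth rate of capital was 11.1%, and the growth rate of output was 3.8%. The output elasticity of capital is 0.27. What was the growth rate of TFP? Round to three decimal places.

Labor's share = 1 − 0.27 = 0.73.
Capital: 0.27 × 11.1 = 2.997 pp.
Labor input: 0.73 × 1.9 = 1.387 pp.
TFP growth = 3.8 − 4.384 = -0.584%.

-0.584%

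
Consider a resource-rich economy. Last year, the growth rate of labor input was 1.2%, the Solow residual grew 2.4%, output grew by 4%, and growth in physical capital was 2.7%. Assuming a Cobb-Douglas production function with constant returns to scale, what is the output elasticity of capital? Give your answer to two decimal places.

0.27

gY = gA + α·gK + (1−α)·gL, so gY − gA − gL = α(gK − gL).
4 − 2.4 − 1.2 = α × (2.7 − 1.2).
0.4 = 1.5 α, so α = 0.2667.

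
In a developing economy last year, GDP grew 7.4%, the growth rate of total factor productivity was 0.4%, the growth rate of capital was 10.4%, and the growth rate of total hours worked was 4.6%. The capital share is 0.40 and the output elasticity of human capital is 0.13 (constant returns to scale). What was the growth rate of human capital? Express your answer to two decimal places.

Labor's share = 1 − 0.4 − 0.13 = 0.47.
gY = gA + 0.4×10.4 + 0.47×4.6 + 0.13×g.
0.13×g = 7.4 − 0.4 − 6.322 = 0.678.
g = 0.678 / 0.13 = 5.2154%.

Human capital grew 5.22%.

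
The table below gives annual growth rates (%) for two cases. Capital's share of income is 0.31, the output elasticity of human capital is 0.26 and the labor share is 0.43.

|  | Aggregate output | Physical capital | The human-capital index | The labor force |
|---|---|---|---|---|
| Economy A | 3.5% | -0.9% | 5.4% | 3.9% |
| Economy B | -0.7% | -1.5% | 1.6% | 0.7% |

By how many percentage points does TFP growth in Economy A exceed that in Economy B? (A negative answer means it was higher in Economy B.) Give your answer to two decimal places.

Labor's share = 1 − 0.31 − 0.26 = 0.43.
Economy A: TFP = 3.5 + 0.279 − 1.404 − 1.677 = 0.698%.
Economy B: TFP = -0.7 + 0.465 − 0.416 − 0.301 = -0.952%.
Difference = 0.698 − (-0.952) = 1.65 pp.

1.65 percentage points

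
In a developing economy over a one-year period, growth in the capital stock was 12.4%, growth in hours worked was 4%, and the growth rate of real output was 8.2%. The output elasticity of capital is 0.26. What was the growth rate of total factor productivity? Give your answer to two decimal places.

Total factor productivity growth was 2.02%.

Labor's share = 1 − 0.26 = 0.74.
The capital stock: 0.26 × 12.4 = 3.224 pp.
Hours worked: 0.74 × 4 = 2.96 pp.
TFP growth = 8.2 − 6.184 = 2.016%.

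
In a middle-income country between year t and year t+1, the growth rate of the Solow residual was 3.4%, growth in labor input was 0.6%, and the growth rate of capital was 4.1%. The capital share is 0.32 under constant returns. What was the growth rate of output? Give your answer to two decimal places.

Labor's share = 1 − 0.32 = 0.68.
Capital: 0.32 × 4.1 = 1.312 pp.
Labor input: 0.68 × 0.6 = 0.408 pp.
Output growth = 3.4 + 1.72 = 5.12%.

Output grew 5.12%.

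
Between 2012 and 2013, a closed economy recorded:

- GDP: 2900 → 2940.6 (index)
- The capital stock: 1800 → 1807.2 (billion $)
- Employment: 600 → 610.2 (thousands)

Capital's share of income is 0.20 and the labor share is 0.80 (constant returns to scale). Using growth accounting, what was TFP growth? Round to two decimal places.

GDP growth = (2940.6 − 2900) / 2900 = 1.4%.
The capital stock growth = (1807.2 − 1800) / 1800 = 0.4%.
Employment growth = (610.2 − 600) / 600 = 1.7%.
Labor's share = 1 − 0.2 = 0.8.
The capital stock: 0.2 × 0.4 = 0.08 pp.
Employment: 0.8 × 1.7 = 1.36 pp.
TFP growth = 1.4 − 1.44 = -0.04%.

-0.04%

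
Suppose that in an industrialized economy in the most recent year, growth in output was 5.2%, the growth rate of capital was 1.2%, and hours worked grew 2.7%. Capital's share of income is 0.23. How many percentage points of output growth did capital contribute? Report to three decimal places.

Contribution = share × growth = 0.23 × 1.2 = 0.276 pp.

0.276 percentage points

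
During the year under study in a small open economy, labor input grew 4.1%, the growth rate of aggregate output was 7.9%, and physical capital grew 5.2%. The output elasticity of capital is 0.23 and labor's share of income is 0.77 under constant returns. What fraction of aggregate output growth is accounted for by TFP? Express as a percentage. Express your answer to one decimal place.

44.9%

Labor's share = 1 − 0.23 = 0.77.
Physical capital: 0.23 × 5.2 = 1.196 pp.
Labor input: 0.77 × 4.1 = 3.157 pp.
TFP growth = 7.9 − 4.353 = 3.547%.
TFP share of growth = 3.547 / 7.9 × 100 = 44.899%.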